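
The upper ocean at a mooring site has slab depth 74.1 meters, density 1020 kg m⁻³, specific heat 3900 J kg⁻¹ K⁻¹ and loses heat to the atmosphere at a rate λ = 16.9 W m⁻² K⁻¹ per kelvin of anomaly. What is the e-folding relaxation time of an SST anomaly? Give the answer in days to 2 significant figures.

200 days

Areal heat capacity C = ρ c_p D = 1020 × 3900 × 74.1 = 2.95×10^8 J/(m^2 K).
Relaxation time τ = C / λ = 2.95×10^8 / 16.9 = 1.74×10^7 s.
In days: 1.74×10^7 s / (86400 s/day) = 202 days.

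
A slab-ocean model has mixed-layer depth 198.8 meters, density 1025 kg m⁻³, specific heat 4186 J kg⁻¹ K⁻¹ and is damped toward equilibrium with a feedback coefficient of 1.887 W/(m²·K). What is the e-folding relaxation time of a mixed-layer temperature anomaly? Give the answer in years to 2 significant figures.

14 years

Areal heat capacity C = ρ c_p D = 1025 × 4186 × 198.8 = 8.53×10^8 J/(m²·K).
Relaxation time τ = C / λ = 8.53×10^8 / 1.887 = 4.52×10^8 s.
In years: 4.52×10^8 s / (3.156×10^7 s/year) = 14.3 years.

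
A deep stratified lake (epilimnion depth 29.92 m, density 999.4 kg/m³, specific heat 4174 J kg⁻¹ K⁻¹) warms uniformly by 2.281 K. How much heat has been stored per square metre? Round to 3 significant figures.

2.85×10^8

Areal heat capacity C = ρ c_p D = 999.4 × 4174 × 29.92 = 1.25×10^8 J/(m^2 K).
ΔQ = C ΔT = 1.25×10^8 × 2.281 = 2.85×10^8 J/m².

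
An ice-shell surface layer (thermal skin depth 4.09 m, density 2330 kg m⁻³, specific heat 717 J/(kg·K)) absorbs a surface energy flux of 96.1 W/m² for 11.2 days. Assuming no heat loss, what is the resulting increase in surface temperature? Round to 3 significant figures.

Areal heat capacity C = ρ c_p D = 2330 × 717 × 4.09 = 6.83×10^6 J/(m²·K).
Net heat input Q = F Δt = 96.1 × (11.2 days × 86400 s/day) = 9.30×10^7 J/m².
ΔT = Q / C = 9.30×10^7 / 6.83×10^6 = 13.6 K.

13.6 K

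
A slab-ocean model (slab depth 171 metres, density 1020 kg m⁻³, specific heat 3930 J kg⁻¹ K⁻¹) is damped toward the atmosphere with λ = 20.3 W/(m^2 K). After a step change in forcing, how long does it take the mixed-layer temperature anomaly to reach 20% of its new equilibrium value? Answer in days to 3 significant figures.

Areal heat capacity C = ρ c_p D = 1020 × 3930 × 171 = 6.85×10^8 J m⁻² K⁻¹.
τ = C / λ = 6.85×10^8 / 20.3 = 3.38×10^7 s.
Fraction reached: 1 − e^(−t/τ) = 0.20 ⇒ t = −τ ln(1 − 0.20) = τ × 0.223.
t = 7.53×10^6 s = 87.2 days.

87.2 days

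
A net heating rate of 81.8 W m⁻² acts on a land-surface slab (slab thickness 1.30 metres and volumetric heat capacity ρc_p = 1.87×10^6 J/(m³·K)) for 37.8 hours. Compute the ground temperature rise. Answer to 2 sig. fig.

4.6 K

Areal heat capacity C = ρc_p × D = 1.87×10^6 × 1.30 = 2.43×10^6 J/(m^2 K).
Net heat input Q = F Δt = 81.8 × (37.8 hours × 3600 s/hour) = 1.11×10^7 J/m².
ΔT = Q / C = 1.11×10^7 / 2.43×10^6 = 4.58 K.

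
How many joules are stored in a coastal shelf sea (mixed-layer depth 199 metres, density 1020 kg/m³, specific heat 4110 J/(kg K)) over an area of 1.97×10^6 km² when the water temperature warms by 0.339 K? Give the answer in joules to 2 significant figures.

Areal heat capacity C = ρ c_p D = 1020 × 4110 × 199 = 8.34×10^8 J/(m²·K).
Heat per unit area: q = C ΔT = 8.34×10^8 × 0.339 = 2.83×10^8 J/m².
Total heat: Q = q × A = 2.83×10^8 × (1.97×10^6 × 10⁶ m²) = 5.57×10^20 J.

5.6×10^20 J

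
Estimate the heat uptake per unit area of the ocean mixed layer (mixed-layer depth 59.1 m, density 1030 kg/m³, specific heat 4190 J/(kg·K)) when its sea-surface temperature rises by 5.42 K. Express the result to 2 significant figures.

1.4×10^9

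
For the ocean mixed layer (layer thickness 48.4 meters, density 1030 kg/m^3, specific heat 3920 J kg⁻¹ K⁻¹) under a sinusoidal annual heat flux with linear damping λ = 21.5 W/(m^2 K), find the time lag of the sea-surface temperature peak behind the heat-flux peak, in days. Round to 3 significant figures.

Areal heat capacity C = ρ c_p D = 1030 × 3920 × 48.4 = 1.95×10^8 J/(m^2 K).
ω = 2π / 3.15×10^7 s = 1.99×10^-7 s⁻¹.
Phase lag φ = arctan(Cω/λ) = arctan(38.9/21.5) = 1.07 rad.
Time lag = φ / ω = 1.07 / 1.99×10^-7 = 5.35×10^6 s = 61.9 days.

61.9 days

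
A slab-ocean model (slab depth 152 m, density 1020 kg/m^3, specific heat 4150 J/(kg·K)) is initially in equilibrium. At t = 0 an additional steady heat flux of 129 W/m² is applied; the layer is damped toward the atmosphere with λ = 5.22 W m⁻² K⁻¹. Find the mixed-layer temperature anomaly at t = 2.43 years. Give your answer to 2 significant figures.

Areal heat capacity C = ρ c_p D = 1020 × 4150 × 152 = 6.43×10^8 J m⁻² K⁻¹.
τ = C / λ = 6.43×10^8 / 5.22 = 1.23×10^8 s.
Equilibrium anomaly ΔT_eq = F / λ = 129 / 5.22 = 24.7 K.
t = 2.43 years = 7.67×10^7 s, so t/τ = 0.622.
ΔT(t) = ΔT_eq (1 − e^(−t/τ)) = 24.7 × (1 − e^−0.622) = 11.4 K.

11 K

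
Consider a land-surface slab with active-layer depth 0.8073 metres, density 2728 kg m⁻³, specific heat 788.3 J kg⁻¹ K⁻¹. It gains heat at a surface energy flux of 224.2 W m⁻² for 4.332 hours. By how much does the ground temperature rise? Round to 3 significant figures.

2.01 K

Areal heat capacity C = ρ c_p D = 2728 × 788.3 × 0.8073 = 1.74×10^6 J m⁻² K⁻¹.
Net heat input Q = F Δt = 224.2 × (4.332 hours × 3600 s/hour) = 3.50×10^6 J/m².
ΔT = Q / C = 3.50×10^6 / 1.74×10^6 = 2.01 K.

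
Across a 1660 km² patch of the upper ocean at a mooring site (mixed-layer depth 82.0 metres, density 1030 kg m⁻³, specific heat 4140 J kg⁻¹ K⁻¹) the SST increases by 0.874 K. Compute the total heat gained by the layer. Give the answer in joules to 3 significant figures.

5.07×10^17 J

Areal heat capacity C = ρ c_p D = 1030 × 4140 × 82.0 = 3.50×10^8 J m⁻² K⁻¹.
Heat per unit area: q = C ΔT = 3.50×10^8 × 0.874 = 3.06×10^8 J/m².
Total heat: Q = q × A = 3.06×10^8 × (1660 × 10⁶ m²) = 5.07×10^17 J.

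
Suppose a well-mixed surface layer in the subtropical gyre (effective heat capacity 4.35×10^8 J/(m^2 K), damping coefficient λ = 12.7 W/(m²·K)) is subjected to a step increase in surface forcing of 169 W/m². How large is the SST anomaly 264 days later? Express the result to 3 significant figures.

Areal heat capacity C = 4.35×10^8 J/(m^2 K) (given).
τ = C / λ = 4.35×10^8 / 12.7 = 3.43×10^7 s.
Equilibrium anomaly ΔT_eq = F / λ = 169 / 12.7 = 13.3 K.
t = 264 days = 2.28×10^7 s, so t/τ = 0.666.
ΔT(t) = ΔT_eq (1 − e^(−t/τ)) = 13.3 × (1 − e^−0.666) = 6.47 K.

6.47 K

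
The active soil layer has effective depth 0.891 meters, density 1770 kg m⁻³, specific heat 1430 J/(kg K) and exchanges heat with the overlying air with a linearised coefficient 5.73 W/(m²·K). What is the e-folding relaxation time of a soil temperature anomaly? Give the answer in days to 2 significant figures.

Areal heat capacity C = ρ c_p D = 1770 × 1430 × 0.891 = 2.26×10^6 J/(m²·K).
Relaxation time τ = C / λ = 2.26×10^6 / 5.73 = 3.94×10^5 s.
In days: 3.94×10^5 s / (86400 s/day) = 4.56 days.

4.6 days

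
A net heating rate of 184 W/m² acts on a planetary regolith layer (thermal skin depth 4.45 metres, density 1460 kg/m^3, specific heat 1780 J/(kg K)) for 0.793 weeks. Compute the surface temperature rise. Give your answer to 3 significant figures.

7.63 K

Areal heat capacity C = ρ c_p D = 1460 × 1780 × 4.45 = 1.16×10^7 J/(m²·K).
Net heat input Q = F Δt = 184 × (0.793 weeks × 6.048×10^5 s/week) = 8.82×10^7 J/m².
ΔT = Q / C = 8.82×10^7 / 1.16×10^7 = 7.63 K.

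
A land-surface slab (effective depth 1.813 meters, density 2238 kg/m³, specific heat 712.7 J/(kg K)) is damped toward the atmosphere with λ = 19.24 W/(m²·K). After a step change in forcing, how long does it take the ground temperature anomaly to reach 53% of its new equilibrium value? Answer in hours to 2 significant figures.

32 hours

Areal heat capacity C = ρ c_p D = 2238 × 712.7 × 1.813 = 2.89×10^6 J m⁻² K⁻¹.
τ = C / λ = 2.89×10^6 / 19.24 = 1.50×10^5 s.
Fraction reached: 1 − e^(−t/τ) = 0.53 ⇒ t = −τ ln(1 − 0.53) = τ × 0.755.
t = 1.13×10^5 s = 31.5 hours.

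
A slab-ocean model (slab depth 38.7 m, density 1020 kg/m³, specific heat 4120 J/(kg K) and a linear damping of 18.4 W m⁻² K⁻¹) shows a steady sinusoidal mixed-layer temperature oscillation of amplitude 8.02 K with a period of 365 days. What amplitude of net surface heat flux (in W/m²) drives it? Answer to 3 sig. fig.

Areal heat capacity C = ρ c_p D = 1020 × 4120 × 38.7 = 1.63×10^8 J m⁻² K⁻¹.
ω = 2π / 3.15×10^7 s = 1.99×10^-7 s⁻¹.
√((Cω)² + λ²) = √((32.4)² + 18.4²) = 37.3 W/(m²·K).
F₀ = A × √((Cω)²+λ²) = 8.02 × 37.3 = 299 W/m².

299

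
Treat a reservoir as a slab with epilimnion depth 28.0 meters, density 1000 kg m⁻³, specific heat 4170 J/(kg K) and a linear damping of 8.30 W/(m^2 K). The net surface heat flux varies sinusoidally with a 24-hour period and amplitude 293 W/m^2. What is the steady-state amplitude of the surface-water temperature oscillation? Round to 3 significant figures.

Areal heat capacity C = ρ c_p D = 1000 × 4170 × 28.0 = 1.17×10^8 J m⁻² K⁻¹.
Angular frequency ω = 2π / T = 2π / 86400 s = 7.27×10^-5 s⁻¹.
√((Cω)² + λ²) = √((8490)² + 8.30²) = 8490 W/(m²·K).
Amplitude A = F₀ / √((Cω)²+λ²) = 293 / 8490 = 0.0345 K.

0.0345 K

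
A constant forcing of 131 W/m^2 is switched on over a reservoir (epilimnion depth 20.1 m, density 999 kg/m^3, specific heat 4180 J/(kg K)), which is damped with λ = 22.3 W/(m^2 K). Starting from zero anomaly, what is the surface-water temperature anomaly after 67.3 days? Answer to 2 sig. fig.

Areal heat capacity C = ρ c_p D = 999 × 4180 × 20.1 = 8.39×10^7 J m⁻² K⁻¹.
τ = C / λ = 8.39×10^7 / 22.3 = 3.76×10^6 s.
Equilibrium anomaly ΔT_eq = F / λ = 131 / 22.3 = 5.87 K.
t = 67.3 days = 5.81×10^6 s, so t/τ = 1.54.
ΔT(t) = ΔT_eq (1 − e^(−t/τ)) = 5.87 × (1 − e^−1.54) = 4.62 K.

4.6 K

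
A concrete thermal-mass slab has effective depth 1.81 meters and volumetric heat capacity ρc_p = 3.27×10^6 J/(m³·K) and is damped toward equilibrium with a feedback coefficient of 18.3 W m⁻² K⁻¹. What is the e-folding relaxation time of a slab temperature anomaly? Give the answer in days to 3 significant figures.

Areal heat capacity C = ρc_p × D = 3.27×10^6 × 1.81 = 5.92×10^6 J m⁻² K⁻¹.
Relaxation time τ = C / λ = 5.92×10^6 / 18.3 = 3.23×10^5 s.
In days: 3.23×10^5 s / (86400 s/day) = 3.74 days.

3.74 days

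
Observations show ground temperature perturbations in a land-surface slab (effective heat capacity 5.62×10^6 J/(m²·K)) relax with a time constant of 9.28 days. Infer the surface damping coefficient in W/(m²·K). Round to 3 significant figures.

7.01

Areal heat capacity C = 5.62×10^6 J/(m²·K) (given).
τ = 9.28 days = 8.02×10^5 s.
λ = C / τ = 5.62×10^6 / 8.02×10^5 = 7.01 W/(m²·K).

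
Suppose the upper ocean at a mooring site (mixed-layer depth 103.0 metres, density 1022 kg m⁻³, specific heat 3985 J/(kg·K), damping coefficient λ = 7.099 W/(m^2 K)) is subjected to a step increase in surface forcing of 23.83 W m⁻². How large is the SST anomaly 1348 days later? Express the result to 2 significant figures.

2.9 K

Areal heat capacity C = ρ c_p D = 1022 × 3985 × 103.0 = 4.19×10^8 J/(m²·K).
τ = C / λ = 4.19×10^8 / 7.099 = 5.91×10^7 s.
Equilibrium anomaly ΔT_eq = F / λ = 23.83 / 7.099 = 3.36 K.
t = 1348 days = 1.16×10^8 s, so t/τ = 1.97.
ΔT(t) = ΔT_eq (1 − e^(−t/τ)) = 3.36 × (1 − e^−1.97) = 2.89 K.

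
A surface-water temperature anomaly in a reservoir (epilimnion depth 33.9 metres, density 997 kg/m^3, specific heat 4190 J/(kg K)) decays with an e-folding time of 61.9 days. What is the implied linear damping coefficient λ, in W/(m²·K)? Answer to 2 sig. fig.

26

Areal heat capacity C = ρ c_p D = 997 × 4190 × 33.9 = 1.42×10^8 J/(m^2 K).
τ = 61.9 days = 5.35×10^6 s.
λ = C / τ = 1.42×10^8 / 5.35×10^6 = 26.5 W/(m²·K).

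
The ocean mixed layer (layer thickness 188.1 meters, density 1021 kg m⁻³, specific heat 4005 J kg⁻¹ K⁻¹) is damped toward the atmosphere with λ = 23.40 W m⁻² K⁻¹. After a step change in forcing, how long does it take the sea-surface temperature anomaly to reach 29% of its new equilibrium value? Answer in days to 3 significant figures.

130 days

Areal heat capacity C = ρ c_p D = 1021 × 4005 × 188.1 = 7.69×10^8 J/(m^2 K).
τ = C / λ = 7.69×10^8 / 23.40 = 3.29×10^7 s.
Fraction reached: 1 − e^(−t/τ) = 0.29 ⇒ t = −τ ln(1 − 0.29) = τ × 0.342.
t = 1.13×10^7 s = 130 days.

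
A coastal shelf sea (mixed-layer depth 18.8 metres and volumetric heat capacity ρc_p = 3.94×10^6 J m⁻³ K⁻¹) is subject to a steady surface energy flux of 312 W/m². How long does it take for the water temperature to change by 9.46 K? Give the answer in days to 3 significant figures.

Areal heat capacity C = ρc_p × D = 3.94×10^6 × 18.8 = 7.41×10^7 J m⁻² K⁻¹.
Time required: Δt = C ΔT / F = 7.41×10^7 × 9.46 / 312 = 2.25×10^6 s.
In days: 2.25×10^6 s / (86400 s/day) = 26.0 days.

26.0 days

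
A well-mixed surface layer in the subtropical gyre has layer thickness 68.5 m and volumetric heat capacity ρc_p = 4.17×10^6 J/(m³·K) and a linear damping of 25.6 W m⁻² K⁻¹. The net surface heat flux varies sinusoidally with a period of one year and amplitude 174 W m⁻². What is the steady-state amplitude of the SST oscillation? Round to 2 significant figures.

2.8 K

Areal heat capacity C = ρc_p × D = 4.17×10^6 × 68.5 = 2.86×10^8 J/(m^2 K).
Angular frequency ω = 2π / T = 2π / 3.15×10^7 s = 1.99×10^-7 s⁻¹.
√((Cω)² + λ²) = √((56.9)² + 25.6²) = 62.4 W/(m²·K).
Amplitude A = F₀ / √((Cω)²+λ²) = 174 / 62.4 = 2.79 K.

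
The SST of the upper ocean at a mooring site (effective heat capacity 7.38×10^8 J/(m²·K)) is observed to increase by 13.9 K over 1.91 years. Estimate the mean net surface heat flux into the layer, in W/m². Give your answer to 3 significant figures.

Areal heat capacity C = 7.38×10^8 J/(m²·K) (given).
Required heat per unit area: Q = C ΔT = 7.38×10^8 × 13.9 = 1.03×10^10 J/m².
Flux F = Q / Δt = 1.03×10^10 / 6.03×10^7 s = 170 W/m².

170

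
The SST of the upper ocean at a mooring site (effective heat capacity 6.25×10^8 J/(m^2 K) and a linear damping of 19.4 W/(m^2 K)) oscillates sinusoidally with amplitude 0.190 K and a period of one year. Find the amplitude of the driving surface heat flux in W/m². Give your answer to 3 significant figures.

23.9

Areal heat capacity C = 6.25×10^8 J/(m^2 K) (given).
ω = 2π / 3.15×10^7 s = 1.99×10^-7 s⁻¹.
√((Cω)² + λ²) = √((125)² + 19.4²) = 126 W/(m²·K).
F₀ = A × √((Cω)²+λ²) = 0.190 × 126 = 23.9 W/m².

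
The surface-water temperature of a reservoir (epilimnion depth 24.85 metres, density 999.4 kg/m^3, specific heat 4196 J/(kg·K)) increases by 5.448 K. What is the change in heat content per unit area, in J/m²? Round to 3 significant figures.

5.68×10^8

Areal heat capacity C = ρ c_p D = 999.4 × 4196 × 24.85 = 1.04×10^8 J/(m^2 K).
ΔQ = C ΔT = 1.04×10^8 × 5.448 = 5.68×10^8 J/m².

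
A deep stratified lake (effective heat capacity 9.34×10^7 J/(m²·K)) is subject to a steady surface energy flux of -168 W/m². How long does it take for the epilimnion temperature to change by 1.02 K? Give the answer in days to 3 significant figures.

6.56 days

Areal heat capacity C = 9.34×10^7 J/(m²·K) (given).
Time required: Δt = C ΔT / F = 9.34×10^7 × -1.02 / -168 = 5.67×10^5 s.
In days: 5.67×10^5 s / (86400 s/day) = 6.56 days.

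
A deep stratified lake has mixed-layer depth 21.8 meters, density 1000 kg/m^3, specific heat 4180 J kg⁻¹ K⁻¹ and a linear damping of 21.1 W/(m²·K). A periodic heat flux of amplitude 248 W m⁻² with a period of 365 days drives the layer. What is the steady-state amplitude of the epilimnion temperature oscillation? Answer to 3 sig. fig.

Areal heat capacity C = ρ c_p D = 1000 × 4180 × 21.8 = 9.11×10^7 J m⁻² K⁻¹.
Angular frequency ω = 2π / T = 2π / 3.15×10^7 s = 1.99×10^-7 s⁻¹.
√((Cω)² + λ²) = √((18.2)² + 21.1²) = 27.8 W/(m²·K).
Amplitude A = F₀ / √((Cω)²+λ²) = 248 / 27.8 = 8.91 K.

8.91 K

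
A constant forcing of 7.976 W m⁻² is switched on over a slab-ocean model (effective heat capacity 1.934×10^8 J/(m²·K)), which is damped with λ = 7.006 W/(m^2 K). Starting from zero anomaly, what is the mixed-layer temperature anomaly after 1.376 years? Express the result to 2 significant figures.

0.90 K

Areal heat capacity C = 1.934×10^8 J/(m²·K) (given).
τ = C / λ = 1.93×10^8 / 7.006 = 2.76×10^7 s.
Equilibrium anomaly ΔT_eq = F / λ = 7.976 / 7.006 = 1.14 K.
t = 1.376 years = 4.34×10^7 s, so t/τ = 1.57.
ΔT(t) = ΔT_eq (1 − e^(−t/τ)) = 1.14 × (1 − e^−1.57) = 0.902 K.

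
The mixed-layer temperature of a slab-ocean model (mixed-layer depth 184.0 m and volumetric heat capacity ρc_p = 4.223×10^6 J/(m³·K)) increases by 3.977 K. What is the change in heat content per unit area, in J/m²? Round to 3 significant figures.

3.09×10^9

Areal heat capacity C = ρc_p × D = 4.223×10^6 × 184.0 = 7.77×10^8 J m⁻² K⁻¹.
ΔQ = C ΔT = 7.77×10^8 × 3.977 = 3.09×10^9 J/m².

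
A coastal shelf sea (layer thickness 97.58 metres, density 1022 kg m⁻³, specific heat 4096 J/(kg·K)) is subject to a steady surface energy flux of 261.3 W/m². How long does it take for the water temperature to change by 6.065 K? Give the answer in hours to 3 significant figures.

Areal heat capacity C = ρ c_p D = 1022 × 4096 × 97.58 = 4.08×10^8 J m⁻² K⁻¹.
Time required: Δt = C ΔT / F = 4.08×10^8 × 6.065 / 261.3 = 9.48×10^6 s.
In hours: 9.48×10^6 s / (3600 s/hour) = 2630 hours.

2630 hours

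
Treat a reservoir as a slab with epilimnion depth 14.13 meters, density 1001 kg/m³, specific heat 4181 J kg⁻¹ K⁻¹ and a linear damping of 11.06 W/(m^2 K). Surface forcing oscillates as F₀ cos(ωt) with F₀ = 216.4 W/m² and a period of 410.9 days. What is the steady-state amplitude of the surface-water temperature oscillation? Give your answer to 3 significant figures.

Areal heat capacity C = ρ c_p D = 1001 × 4181 × 14.13 = 5.91×10^7 J/(m^2 K).
Angular frequency ω = 2π / T = 2π / 3.55×10^7 s = 1.77×10^-7 s⁻¹.
√((Cω)² + λ²) = √((10.5)² + 11.06²) = 15.2 W/(m²·K).
Amplitude A = F₀ / √((Cω)²+λ²) = 216.4 / 15.2 = 14.2 K.

14.2 K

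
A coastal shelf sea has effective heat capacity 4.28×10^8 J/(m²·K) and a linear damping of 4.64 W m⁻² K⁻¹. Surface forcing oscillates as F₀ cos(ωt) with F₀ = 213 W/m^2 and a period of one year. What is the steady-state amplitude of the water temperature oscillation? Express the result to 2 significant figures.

2.5 K

Areal heat capacity C = 4.28×10^8 J/(m²·K) (given).
Angular frequency ω = 2π / T = 2π / 3.15×10^7 s = 1.99×10^-7 s⁻¹.
√((Cω)² + λ²) = √((85.3)² + 4.64²) = 85.4 W/(m²·K).
Amplitude A = F₀ / √((Cω)²+λ²) = 213 / 85.4 = 2.49 K.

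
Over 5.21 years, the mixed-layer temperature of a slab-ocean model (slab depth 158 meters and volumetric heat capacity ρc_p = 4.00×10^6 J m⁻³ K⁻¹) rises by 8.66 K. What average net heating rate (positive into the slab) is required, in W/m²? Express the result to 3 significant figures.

33.3

Areal heat capacity C = ρc_p × D = 4.00×10^6 × 158 = 6.32×10^8 J m⁻² K⁻¹.
Required heat per unit area: Q = C ΔT = 6.32×10^8 × 8.66 = 5.47×10^9 J/m².
Flux F = Q / Δt = 5.47×10^9 / 1.64×10^8 s = 33.3 W/m².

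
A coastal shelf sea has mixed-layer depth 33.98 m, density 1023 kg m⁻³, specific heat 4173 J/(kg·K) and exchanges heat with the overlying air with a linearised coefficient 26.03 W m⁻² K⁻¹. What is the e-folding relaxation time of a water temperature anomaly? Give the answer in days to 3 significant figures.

64.5 days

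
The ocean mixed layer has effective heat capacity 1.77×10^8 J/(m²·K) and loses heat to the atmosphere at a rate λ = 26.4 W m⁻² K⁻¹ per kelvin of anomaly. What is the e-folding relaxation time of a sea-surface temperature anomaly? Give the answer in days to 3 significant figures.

Areal heat capacity C = 1.77×10^8 J/(m²·K) (given).
Relaxation time τ = C / λ = 1.77×10^8 / 26.4 = 6.70×10^6 s.
In days: 6.70×10^6 s / (86400 s/day) = 77.6 days.

77.6 days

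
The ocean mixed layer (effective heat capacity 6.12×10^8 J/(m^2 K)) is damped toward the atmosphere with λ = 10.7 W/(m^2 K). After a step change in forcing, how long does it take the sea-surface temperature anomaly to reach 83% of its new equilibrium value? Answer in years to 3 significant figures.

3.21 years

Areal heat capacity C = 6.12×10^8 J/(m^2 K) (given).
τ = C / λ = 6.12×10^8 / 10.7 = 5.72×10^7 s.
Fraction reached: 1 − e^(−t/τ) = 0.83 ⇒ t = −τ ln(1 − 0.83) = τ × 1.77.
t = 1.01×10^8 s = 3.21 years.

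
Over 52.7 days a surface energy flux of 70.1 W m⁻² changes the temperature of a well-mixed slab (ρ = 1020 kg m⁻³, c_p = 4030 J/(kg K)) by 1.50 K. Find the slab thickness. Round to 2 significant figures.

52 m

Heat input Q = F Δt = 70.1 × 4.55×10^6 s = 3.19×10^8 J/m².
Required areal heat capacity C = Q / ΔT = 2.13×10^8 J/(m²·K).
Depth D = C / (ρ c_p) = 2.13×10^8 / (1020 × 4030) = 51.8 m.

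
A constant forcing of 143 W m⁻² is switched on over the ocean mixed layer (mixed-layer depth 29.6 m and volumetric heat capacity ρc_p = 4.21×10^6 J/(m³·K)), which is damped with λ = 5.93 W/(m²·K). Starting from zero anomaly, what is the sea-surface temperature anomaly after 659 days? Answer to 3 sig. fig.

22.5 K

Areal heat capacity C = ρc_p × D = 4.21×10^6 × 29.6 = 1.25×10^8 J/(m^2 K).
τ = C / λ = 1.25×10^8 / 5.93 = 2.10×10^7 s.
Equilibrium anomaly ΔT_eq = F / λ = 143 / 5.93 = 24.1 K.
t = 659 days = 5.69×10^7 s, so t/τ = 2.71.
ΔT(t) = ΔT_eq (1 − e^(−t/τ)) = 24.1 × (1 − e^−2.71) = 22.5 K.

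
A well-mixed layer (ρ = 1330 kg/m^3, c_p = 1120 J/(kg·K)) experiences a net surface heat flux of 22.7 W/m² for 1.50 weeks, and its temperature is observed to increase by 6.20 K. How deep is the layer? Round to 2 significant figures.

2.2 m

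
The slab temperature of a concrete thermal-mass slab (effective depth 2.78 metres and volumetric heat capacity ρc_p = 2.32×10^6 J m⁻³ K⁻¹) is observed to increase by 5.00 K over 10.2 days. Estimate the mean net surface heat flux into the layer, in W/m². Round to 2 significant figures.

Areal heat capacity C = ρc_p × D = 2.32×10^6 × 2.78 = 6.45×10^6 J/(m²·K).
Required heat per unit area: Q = C ΔT = 6.45×10^6 × 5.00 = 3.22×10^7 J/m².
Flux F = Q / Δt = 3.22×10^7 / 8.81×10^5 s = 36.6 W/m².

37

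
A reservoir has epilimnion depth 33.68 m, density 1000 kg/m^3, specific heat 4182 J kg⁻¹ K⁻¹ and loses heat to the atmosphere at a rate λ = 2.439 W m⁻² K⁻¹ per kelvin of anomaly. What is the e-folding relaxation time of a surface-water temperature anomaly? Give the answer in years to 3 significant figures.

Areal heat capacity C = ρ c_p D = 1000 × 4182 × 33.68 = 1.41×10^8 J/(m^2 K).
Relaxation time τ = C / λ = 1.41×10^8 / 2.439 = 5.77×10^7 s.
In years: 5.77×10^7 s / (3.156×10^7 s/year) = 1.83 years.

1.83 years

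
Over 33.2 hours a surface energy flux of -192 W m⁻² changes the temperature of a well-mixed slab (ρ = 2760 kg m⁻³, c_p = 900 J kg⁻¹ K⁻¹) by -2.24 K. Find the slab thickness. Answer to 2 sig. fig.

Heat input Q = F Δt = -192 × 1.20×10^5 s = -2.29×10^7 J/m².
Required areal heat capacity C = Q / ΔT = 1.02×10^7 J/(m²·K).
Depth D = C / (ρ c_p) = 1.02×10^7 / (2760 × 900) = 4.12 m.

4.1 m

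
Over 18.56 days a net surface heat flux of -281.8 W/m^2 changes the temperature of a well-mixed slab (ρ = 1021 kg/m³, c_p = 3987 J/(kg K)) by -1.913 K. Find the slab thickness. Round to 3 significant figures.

Heat input Q = F Δt = -281.8 × 1.60×10^6 s = -4.52×10^8 J/m².
Required areal heat capacity C = Q / ΔT = 2.36×10^8 J/(m²·K).
Depth D = C / (ρ c_p) = 2.36×10^8 / (1021 × 3987) = 58.0 m.

58.0 m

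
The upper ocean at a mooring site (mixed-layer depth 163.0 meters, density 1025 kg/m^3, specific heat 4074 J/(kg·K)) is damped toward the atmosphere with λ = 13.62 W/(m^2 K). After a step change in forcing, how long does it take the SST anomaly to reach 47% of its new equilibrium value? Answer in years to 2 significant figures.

1.0 years

Areal heat capacity C = ρ c_p D = 1025 × 4074 × 163.0 = 6.81×10^8 J/(m²·K).
τ = C / λ = 6.81×10^8 / 13.62 = 5.00×10^7 s.
Fraction reached: 1 − e^(−t/τ) = 0.47 ⇒ t = −τ ln(1 − 0.47) = τ × 0.635.
t = 3.17×10^7 s = 1.01 years.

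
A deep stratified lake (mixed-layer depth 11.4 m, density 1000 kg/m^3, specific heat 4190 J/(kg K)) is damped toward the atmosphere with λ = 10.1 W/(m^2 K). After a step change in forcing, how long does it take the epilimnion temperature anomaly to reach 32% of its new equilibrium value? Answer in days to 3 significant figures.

Areal heat capacity C = ρ c_p D = 1000 × 4190 × 11.4 = 4.78×10^7 J/(m²·K).
τ = C / λ = 4.78×10^7 / 10.1 = 4.73×10^6 s.
Fraction reached: 1 − e^(−t/τ) = 0.32 ⇒ t = −τ ln(1 − 0.32) = τ × 0.386.
t = 1.82×10^6 s = 21.1 days.

21.1 days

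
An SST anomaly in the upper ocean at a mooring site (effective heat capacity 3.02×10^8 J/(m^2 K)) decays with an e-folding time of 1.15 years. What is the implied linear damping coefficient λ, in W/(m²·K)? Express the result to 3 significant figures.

Areal heat capacity C = 3.02×10^8 J/(m^2 K) (given).
τ = 1.15 years = 3.63×10^7 s.
λ = C / τ = 3.02×10^8 / 3.63×10^7 = 8.32 W/(m²·K).

8.32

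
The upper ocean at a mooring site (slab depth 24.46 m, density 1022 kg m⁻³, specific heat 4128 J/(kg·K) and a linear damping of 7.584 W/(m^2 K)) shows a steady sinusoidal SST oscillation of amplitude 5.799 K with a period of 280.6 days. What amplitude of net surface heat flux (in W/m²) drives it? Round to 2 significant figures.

160

Areal heat capacity C = ρ c_p D = 1022 × 4128 × 24.46 = 1.03×10^8 J/(m^2 K).
ω = 2π / 2.42×10^7 s = 2.59×10^-7 s⁻¹.
√((Cω)² + λ²) = √((26.7)² + 7.584²) = 27.8 W/(m²·K).
F₀ = A × √((Cω)²+λ²) = 5.799 × 27.8 = 161 W/m².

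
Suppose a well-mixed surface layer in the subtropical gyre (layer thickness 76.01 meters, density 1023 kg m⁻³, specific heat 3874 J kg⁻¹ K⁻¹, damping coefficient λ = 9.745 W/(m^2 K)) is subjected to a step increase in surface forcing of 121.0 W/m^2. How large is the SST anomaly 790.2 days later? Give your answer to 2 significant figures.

11 K

Areal heat capacity C = ρ c_p D = 1023 × 3874 × 76.01 = 3.01×10^8 J/(m²·K).
τ = C / λ = 3.01×10^8 / 9.745 = 3.09×10^7 s.
Equilibrium anomaly ΔT_eq = F / λ = 121.0 / 9.745 = 12.4 K.
t = 790.2 days = 6.83×10^7 s, so t/τ = 2.21.
ΔT(t) = ΔT_eq (1 − e^(−t/τ)) = 12.4 × (1 − e^−2.21) = 11.1 K.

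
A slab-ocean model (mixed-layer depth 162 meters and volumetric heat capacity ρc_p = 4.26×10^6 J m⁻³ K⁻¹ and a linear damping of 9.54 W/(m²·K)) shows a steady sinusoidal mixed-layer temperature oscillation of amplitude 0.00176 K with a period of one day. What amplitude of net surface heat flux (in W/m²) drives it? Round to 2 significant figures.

88

Areal heat capacity C = ρc_p × D = 4.26×10^6 × 162 = 6.90×10^8 J/(m²·K).
ω = 2π / 86400 s = 7.27×10^-5 s⁻¹.
√((Cω)² + λ²) = √((50200)² + 9.54²) = 50200 W/(m²·K).
F₀ = A × √((Cω)²+λ²) = 0.00176 × 50200 = 88.3 W/m².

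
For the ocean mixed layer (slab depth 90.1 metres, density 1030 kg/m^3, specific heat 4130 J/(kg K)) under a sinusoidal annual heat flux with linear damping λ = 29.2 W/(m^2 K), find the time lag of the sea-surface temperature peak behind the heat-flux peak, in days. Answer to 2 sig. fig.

Areal heat capacity C = ρ c_p D = 1030 × 4130 × 90.1 = 3.83×10^8 J/(m²·K).
ω = 2π / 3.15×10^7 s = 1.99×10^-7 s⁻¹.
Phase lag φ = arctan(Cω/λ) = arctan(76.4/29.2) = 1.21 rad.
Time lag = φ / ω = 1.21 / 1.99×10^-7 = 6.05×10^6 s = 70.0 days.

70 days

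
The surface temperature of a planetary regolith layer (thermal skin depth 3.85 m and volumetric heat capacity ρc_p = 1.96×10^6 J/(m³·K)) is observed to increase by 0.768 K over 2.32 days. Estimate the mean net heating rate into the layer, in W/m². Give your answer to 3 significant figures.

Areal heat capacity C = ρc_p × D = 1.96×10^6 × 3.85 = 7.55×10^6 J/(m²·K).
Required heat per unit area: Q = C ΔT = 7.55×10^6 × 0.768 = 5.80×10^6 J/m².
Flux F = Q / Δt = 5.80×10^6 / 2.00×10^5 s = 28.9 W/m².

28.9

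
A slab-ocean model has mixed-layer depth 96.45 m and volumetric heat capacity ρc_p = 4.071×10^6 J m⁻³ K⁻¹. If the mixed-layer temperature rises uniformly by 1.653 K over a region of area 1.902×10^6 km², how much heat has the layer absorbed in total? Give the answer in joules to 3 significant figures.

Areal heat capacity C = ρc_p × D = 4.071×10^6 × 96.45 = 3.93×10^8 J m⁻² K⁻¹.
Heat per unit area: q = C ΔT = 3.93×10^8 × 1.653 = 6.49×10^8 J/m².
Total heat: Q = q × A = 6.49×10^8 × (1.902×10^6 × 10⁶ m²) = 1.23×10^21 J.

1.23×10^21 J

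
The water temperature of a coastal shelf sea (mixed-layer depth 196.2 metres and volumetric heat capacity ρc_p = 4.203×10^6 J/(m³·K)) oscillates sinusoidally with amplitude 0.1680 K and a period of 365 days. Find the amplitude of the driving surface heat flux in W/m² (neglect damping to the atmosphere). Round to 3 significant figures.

Areal heat capacity C = ρc_p × D = 4.203×10^6 × 196.2 = 8.25×10^8 J/(m^2 K).
ω = 2π / 3.15×10^7 s = 1.99×10^-7 s⁻¹.
Cω = 8.25×10^8 × 1.99×10^-7 = 164 W/(m²·K).
F₀ = A × Cω = 0.1680 × 164 = 27.6 W/m².

27.6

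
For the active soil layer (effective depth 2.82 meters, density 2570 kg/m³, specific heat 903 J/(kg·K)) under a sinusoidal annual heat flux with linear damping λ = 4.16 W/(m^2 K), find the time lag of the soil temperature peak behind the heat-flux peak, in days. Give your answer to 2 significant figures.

18 days

Areal heat capacity C = ρ c_p D = 2570 × 903 × 2.82 = 6.54×10^6 J/(m²·K).
ω = 2π / 3.15×10^7 s = 1.99×10^-7 s⁻¹.
Phase lag φ = arctan(Cω/λ) = arctan(1.30/4.16) = 0.304 rad.
Time lag = φ / ω = 0.304 / 1.99×10^-7 = 1.52×10^6 s = 17.6 days.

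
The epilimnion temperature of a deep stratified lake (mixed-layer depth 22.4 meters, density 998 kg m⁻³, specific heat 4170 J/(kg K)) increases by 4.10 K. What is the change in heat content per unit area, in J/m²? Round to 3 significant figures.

3.82×10^8

Areal heat capacity C = ρ c_p D = 998 × 4170 × 22.4 = 9.32×10^7 J/(m²·K).
ΔQ = C ΔT = 9.32×10^7 × 4.10 = 3.82×10^8 J/m².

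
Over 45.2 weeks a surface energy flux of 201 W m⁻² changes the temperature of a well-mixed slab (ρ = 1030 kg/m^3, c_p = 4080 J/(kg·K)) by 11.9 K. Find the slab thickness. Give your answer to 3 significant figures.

110 m

Heat input Q = F Δt = 201 × 2.73×10^7 s = 5.49×10^9 J/m².
Required areal heat capacity C = Q / ΔT = 4.62×10^8 J/(m²·K).
Depth D = C / (ρ c_p) = 4.62×10^8 / (1030 × 4080) = 110 m.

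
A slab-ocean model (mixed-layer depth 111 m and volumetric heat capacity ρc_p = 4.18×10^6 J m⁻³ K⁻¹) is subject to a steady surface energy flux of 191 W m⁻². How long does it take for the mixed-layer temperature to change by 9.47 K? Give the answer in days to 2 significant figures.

Areal heat capacity C = ρc_p × D = 4.18×10^6 × 111 = 4.64×10^8 J m⁻² K⁻¹.
Time required: Δt = C ΔT / F = 4.64×10^8 × 9.47 / 191 = 2.30×10^7 s.
In days: 2.30×10^7 s / (86400 s/day) = 266 days.

270 days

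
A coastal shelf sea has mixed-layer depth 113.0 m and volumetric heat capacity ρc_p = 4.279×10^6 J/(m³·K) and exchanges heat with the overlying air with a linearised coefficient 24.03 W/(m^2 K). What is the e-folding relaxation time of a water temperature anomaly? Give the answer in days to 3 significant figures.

233 days

Areal heat capacity C = ρc_p × D = 4.279×10^6 × 113.0 = 4.84×10^8 J/(m²·K).
Relaxation time τ = C / λ = 4.84×10^8 / 24.03 = 2.01×10^7 s.
In days: 2.01×10^7 s / (86400 s/day) = 233 days.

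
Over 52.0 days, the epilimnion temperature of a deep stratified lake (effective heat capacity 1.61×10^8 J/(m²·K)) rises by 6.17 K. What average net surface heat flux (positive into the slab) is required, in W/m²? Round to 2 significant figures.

Areal heat capacity C = 1.61×10^8 J/(m²·K) (given).
Required heat per unit area: Q = C ΔT = 1.61×10^8 × 6.17 = 9.93×10^8 J/m².
Flux F = Q / Δt = 9.93×10^8 / 4.49×10^6 s = 221 W/m².

220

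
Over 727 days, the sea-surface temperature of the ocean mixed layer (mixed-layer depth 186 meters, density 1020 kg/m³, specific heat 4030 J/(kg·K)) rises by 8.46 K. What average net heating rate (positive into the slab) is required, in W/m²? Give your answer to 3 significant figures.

Areal heat capacity C = ρ c_p D = 1020 × 4030 × 186 = 7.65×10^8 J/(m²·K).
Required heat per unit area: Q = C ΔT = 7.65×10^8 × 8.46 = 6.47×10^9 J/m².
Flux F = Q / Δt = 6.47×10^9 / 6.28×10^7 s = 103 W/m².

103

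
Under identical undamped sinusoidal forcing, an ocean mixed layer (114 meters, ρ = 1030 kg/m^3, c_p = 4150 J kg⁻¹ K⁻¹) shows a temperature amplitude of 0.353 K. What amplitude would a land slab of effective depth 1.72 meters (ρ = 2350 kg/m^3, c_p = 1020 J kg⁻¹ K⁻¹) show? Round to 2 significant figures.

C_ocean = 4.87×10^8 J/(m²·K); C_land = 4.12×10^6 J/(m²·K).
A ∝ 1/C ⇒ A_land = A_ocean × C_ocean/C_land = 0.353 × 118 = 41.7 K.

42 K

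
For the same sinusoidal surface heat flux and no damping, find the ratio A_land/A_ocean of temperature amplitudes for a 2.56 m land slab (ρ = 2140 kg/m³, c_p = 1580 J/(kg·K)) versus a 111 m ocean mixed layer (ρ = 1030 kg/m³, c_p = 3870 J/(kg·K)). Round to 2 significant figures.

51

C_ocean = 1030 × 3870 × 111 = 4.42×10^8 J/(m²·K).
C_land = 2140 × 1580 × 2.56 = 8.66×10^6 J/(m²·K).
Undamped amplitude ∝ 1/C, so A_land/A_ocean = C_ocean/C_land = 51.1.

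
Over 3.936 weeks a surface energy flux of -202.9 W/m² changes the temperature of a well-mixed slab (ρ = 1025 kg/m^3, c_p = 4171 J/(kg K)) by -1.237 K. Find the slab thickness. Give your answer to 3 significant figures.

91.3 m

Heat input Q = F Δt = -202.9 × 2.38×10^6 s = -4.83×10^8 J/m².
Required areal heat capacity C = Q / ΔT = 3.90×10^8 J/(m²·K).
Depth D = C / (ρ c_p) = 3.90×10^8 / (1025 × 4171) = 91.3 m.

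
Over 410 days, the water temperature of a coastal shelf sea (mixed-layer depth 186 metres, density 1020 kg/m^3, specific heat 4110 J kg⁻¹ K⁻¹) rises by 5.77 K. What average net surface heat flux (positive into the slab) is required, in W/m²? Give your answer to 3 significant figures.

127

Areal heat capacity C = ρ c_p D = 1020 × 4110 × 186 = 7.80×10^8 J/(m²·K).
Required heat per unit area: Q = C ΔT = 7.80×10^8 × 5.77 = 4.50×10^9 J/m².
Flux F = Q / Δt = 4.50×10^9 / 3.54×10^7 s = 127 W/m².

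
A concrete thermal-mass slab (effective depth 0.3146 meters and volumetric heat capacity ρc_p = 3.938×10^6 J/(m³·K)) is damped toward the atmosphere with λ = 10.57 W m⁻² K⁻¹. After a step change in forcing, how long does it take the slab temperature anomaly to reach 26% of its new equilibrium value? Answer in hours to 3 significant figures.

9.80 hours

Areal heat capacity C = ρc_p × D = 3.938×10^6 × 0.3146 = 1.24×10^6 J m⁻² K⁻¹.
τ = C / λ = 1.24×10^6 / 10.57 = 1.17×10^5 s.
Fraction reached: 1 − e^(−t/τ) = 0.26 ⇒ t = −τ ln(1 − 0.26) = τ × 0.301.
t = 35300 s = 9.80 hours.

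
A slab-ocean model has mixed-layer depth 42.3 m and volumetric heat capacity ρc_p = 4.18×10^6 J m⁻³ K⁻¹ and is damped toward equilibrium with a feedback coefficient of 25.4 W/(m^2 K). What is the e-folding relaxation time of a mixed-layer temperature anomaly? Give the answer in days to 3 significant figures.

80.6 days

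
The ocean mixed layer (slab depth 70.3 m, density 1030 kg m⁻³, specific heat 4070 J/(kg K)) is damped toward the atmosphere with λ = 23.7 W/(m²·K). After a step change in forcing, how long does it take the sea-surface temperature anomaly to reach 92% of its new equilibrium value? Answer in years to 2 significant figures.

Areal heat capacity C = ρ c_p D = 1030 × 4070 × 70.3 = 2.95×10^8 J m⁻² K⁻¹.
τ = C / λ = 2.95×10^8 / 23.7 = 1.24×10^7 s.
Fraction reached: 1 − e^(−t/τ) = 0.92 ⇒ t = −τ ln(1 − 0.92) = τ × 2.53.
t = 3.14×10^7 s = 0.995 years.

1.0 years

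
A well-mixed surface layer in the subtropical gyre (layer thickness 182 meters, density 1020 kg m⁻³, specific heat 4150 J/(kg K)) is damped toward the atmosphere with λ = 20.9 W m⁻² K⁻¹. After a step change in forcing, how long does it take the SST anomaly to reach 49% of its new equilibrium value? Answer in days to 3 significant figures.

287 days

Areal heat capacity C = ρ c_p D = 1020 × 4150 × 182 = 7.70×10^8 J/(m^2 K).
τ = C / λ = 7.70×10^8 / 20.9 = 3.69×10^7 s.
Fraction reached: 1 − e^(−t/τ) = 0.49 ⇒ t = −τ ln(1 − 0.49) = τ × 0.673.
t = 2.48×10^7 s = 287 days.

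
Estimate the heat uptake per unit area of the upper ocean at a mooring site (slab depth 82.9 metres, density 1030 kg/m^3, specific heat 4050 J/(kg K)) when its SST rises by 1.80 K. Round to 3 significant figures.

Areal heat capacity C = ρ c_p D = 1030 × 4050 × 82.9 = 3.46×10^8 J/(m²·K).
ΔQ = C ΔT = 3.46×10^8 × 1.80 = 6.22×10^8 J/m².

6.22×10^8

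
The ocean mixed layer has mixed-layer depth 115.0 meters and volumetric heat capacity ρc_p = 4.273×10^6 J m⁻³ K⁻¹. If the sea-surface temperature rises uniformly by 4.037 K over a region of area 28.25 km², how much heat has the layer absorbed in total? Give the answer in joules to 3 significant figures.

Areal heat capacity C = ρc_p × D = 4.273×10^6 × 115.0 = 4.91×10^8 J m⁻² K⁻¹.
Heat per unit area: q = C ΔT = 4.91×10^8 × 4.037 = 1.98×10^9 J/m².
Total heat: Q = q × A = 1.98×10^9 × (28.25 × 10⁶ m²) = 5.60×10^16 J.

5.60×10^16 J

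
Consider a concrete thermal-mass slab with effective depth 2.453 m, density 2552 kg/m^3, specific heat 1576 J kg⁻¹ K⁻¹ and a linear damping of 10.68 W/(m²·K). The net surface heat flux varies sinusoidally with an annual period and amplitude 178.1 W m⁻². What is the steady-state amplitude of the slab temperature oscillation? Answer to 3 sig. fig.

16.4 K

Areal heat capacity C = ρ c_p D = 2552 × 1576 × 2.453 = 9.87×10^6 J/(m^2 K).
Angular frequency ω = 2π / T = 2π / 3.15×10^7 s = 1.99×10^-7 s⁻¹.
√((Cω)² + λ²) = √((1.97)² + 10.68²) = 10.9 W/(m²·K).
Amplitude A = F₀ / √((Cω)²+λ²) = 178.1 / 10.9 = 16.4 K.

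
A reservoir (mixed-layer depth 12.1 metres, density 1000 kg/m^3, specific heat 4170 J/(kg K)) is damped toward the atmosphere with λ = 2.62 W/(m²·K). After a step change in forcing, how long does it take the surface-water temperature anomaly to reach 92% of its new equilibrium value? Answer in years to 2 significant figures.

Areal heat capacity C = ρ c_p D = 1000 × 4170 × 12.1 = 5.05×10^7 J/(m^2 K).
τ = C / λ = 5.05×10^7 / 2.62 = 1.93×10^7 s.
Fraction reached: 1 − e^(−t/τ) = 0.92 ⇒ t = −τ ln(1 − 0.92) = τ × 2.53.
t = 4.86×10^7 s = 1.54 years.

1.5 years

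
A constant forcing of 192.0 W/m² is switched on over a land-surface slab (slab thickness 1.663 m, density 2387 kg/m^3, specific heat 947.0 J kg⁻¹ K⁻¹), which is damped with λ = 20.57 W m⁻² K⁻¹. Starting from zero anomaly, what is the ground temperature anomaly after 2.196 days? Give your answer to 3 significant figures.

6.03 K

Areal heat capacity C = ρ c_p D = 2387 × 947.0 × 1.663 = 3.76×10^6 J/(m^2 K).
τ = C / λ = 3.76×10^6 / 20.57 = 1.83×10^5 s.
Equilibrium anomaly ΔT_eq = F / λ = 192.0 / 20.57 = 9.33 K.
t = 2.196 days = 1.90×10^5 s, so t/τ = 1.04.
ΔT(t) = ΔT_eq (1 − e^(−t/τ)) = 9.33 × (1 − e^−1.04) = 6.03 K.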